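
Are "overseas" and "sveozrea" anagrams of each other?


Word 1: "overseas" → sorted: aeeorssv
Word 2: "sveozrea" → sorted: aeeorsvz
Same letters? aeeorssv != aeeorsvz
Anagram = No


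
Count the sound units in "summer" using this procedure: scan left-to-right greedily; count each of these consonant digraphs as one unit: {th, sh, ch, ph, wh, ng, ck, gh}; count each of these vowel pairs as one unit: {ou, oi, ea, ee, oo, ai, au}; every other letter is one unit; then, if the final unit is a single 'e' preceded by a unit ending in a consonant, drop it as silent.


Word: "summer" (6 letters)
Left-to-right scan:
  (1) 's' (letter)
  (2) 'u' (letter)
  (3) 'm' (letter)
  (4) 'm' (letter)
  (5) 'e' (letter)
  (6) 'r' (letter)
Units from scan: 6
Sound units = 6 units


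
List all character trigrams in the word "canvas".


Word: "canvas" (length 6)
Number of trigrams = 6 - 3 + 1 = 4
  Position 0: "can"
  Position 1: "anv"
  Position 2: "nva"
  Position 3: "vas"
Trigrams = "can", "anv", "nva", "vas"


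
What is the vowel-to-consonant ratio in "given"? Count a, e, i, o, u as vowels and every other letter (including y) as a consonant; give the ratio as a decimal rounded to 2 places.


Word: "given"
Vowels (a,e,i,o,u): 2
Consonants: 3
Ratio = 2/3
= 0.67


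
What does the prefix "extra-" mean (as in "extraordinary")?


Prefix: extra-
Example: extraordinary (extra- + ordinary)
Meaning = beyond


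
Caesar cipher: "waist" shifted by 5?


Word: "waist"
Shift: 5
Each letter → (letter + shift) mod 26:
  'w' (22) + 5 = 1 → 'b'
  'a' (0) + 5 = 5 → 'f'
  'i' (8) + 5 = 13 → 'n'
  's' (18) + 5 = 23 → 'x'
  't' (19) + 5 = 24 → 'y'
Result = "bfnxy"


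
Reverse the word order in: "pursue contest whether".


Original: "pursue contest whether"
Words (1..n): pursue | contest | whether
Reversed (n..1): whether | contest | pursue
Result = "whether contest pursue"


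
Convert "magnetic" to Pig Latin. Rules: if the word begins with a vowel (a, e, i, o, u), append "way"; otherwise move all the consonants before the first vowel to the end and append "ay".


Word: "magnetic"
Starts with consonant(s) → move to end, add 'ay'
Consonant cluster: "m"
Pig Latin = "agneticmay"


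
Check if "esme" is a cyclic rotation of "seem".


Word: "seem", Candidate: "esme"
Method: check if candidate is substring of word+word
"seemseem" contains "esme"? No
Is rotation = No


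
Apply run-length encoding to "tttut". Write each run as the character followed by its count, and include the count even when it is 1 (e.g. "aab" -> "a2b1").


String: "tttut"
Scanning for consecutive runs:
  't' x 3
  'u' x 1
  't' x 1
RLE = "t3u1t1"


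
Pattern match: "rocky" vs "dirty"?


Pattern of "rocky": [0, 1, 2, 3, 4]
Pattern of "dirty": [0, 1, 2, 3, 4]
Patterns match
Same pattern = Yes


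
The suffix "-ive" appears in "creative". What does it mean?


Suffix: -ive
Example: creative (create + -ive, with a spelling change)
Meaning = tending to


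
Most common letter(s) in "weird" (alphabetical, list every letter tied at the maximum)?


Word: "weird"
Letter counts:
  'd': 1
  'e': 1
  'i': 1
  'r': 1
  'w': 1
Maximum count = 1
Most frequent = 'd', 'e', 'i', 'r', 'w' (1 time each)


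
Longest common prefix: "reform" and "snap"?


Word 1: "reform"
Word 2: "snap"
Comparing from start:
  Pos 0: 'r' != 's' (stop)
LCP = "" (length 0)


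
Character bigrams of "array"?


Word: "array" (length 5)
Number of bigrams = 5 - 2 + 1 = 4
  Position 0: "ar"
  Position 1: "rr"
  Position 2: "ra"
  Position 3: "ay"
Bigrams = "ar", "rr", "ra", "ay"


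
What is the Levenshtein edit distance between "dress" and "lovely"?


Word 1: "dress" (length 5)
Word 2: "lovely" (length 6)
One optimal edit sequence (insert/delete/substitute each cost 1):
  1. insert 'l'  (+1)
  2. substitute 'd' -> 'o'  (+1)
  3. substitute 'r' -> 'v'  (+1)
  4. keep 'e'
  5. substitute 's' -> 'l'  (+1)
  6. substitute 's' -> 'y'  (+1)
Total edit operations: 5
Edit distance = 5


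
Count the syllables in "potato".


Word: "potato"
Syllable breakdown: po / ta / to
Counting: 3 parts
= 3 syllables


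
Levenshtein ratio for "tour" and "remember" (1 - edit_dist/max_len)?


Word 1: "tour" (length 4)
Word 2: "remember" (length 8)
One optimal edit sequence:
  1. insert 'r'  (+1)
  2. insert 'e'  (+1)
  3. insert 'm'  (+1)
  4. insert 'e'  (+1)
  5. substitute 't' -> 'm'  (+1)
  6. substitute 'o' -> 'b'  (+1)
  7. substitute 'u' -> 'e'  (+1)
  8. keep 'r'
Edit distance = 7
Max length = max(4, 8) = 8
Similarity = 1 - 7/8
= 0.1250


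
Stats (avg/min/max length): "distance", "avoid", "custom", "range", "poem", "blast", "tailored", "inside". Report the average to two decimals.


Lengths: "distance"=8, "avoid"=5, "custom"=6, "range"=5, "poem"=4, "blast"=5, "tailored"=8, "inside"=6
Sum = 47, Count = 8
Average = 47/8 = 5.88
= avg=5.88, min=4, max=8


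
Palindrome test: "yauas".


Word: "yauas"
Reversed: "sauay"
Forward == Backward? yauas != sauay
Palindrome = No


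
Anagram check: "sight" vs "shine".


Word 1: "sight" → sorted: ghist
Word 2: "shine" → sorted: ehins
Same letters? ghist != ehins
Anagram = No


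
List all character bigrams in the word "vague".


Word: "vague" (length 5)
Number of bigrams = 5 - 2 + 1 = 4
  Position 0: "va"
  Position 1: "ag"
  Position 2: "gu"
  Position 3: "ue"
Bigrams = "va", "ag", "gu", "ue"


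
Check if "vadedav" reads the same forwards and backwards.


Word: "vadedav"
Reversed: "vadedav"
Forward == Backward? vadedav == vadedav
Palindrome = Yes


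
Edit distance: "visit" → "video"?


Word 1: "visit" (length 5)
Word 2: "video" (length 5)
One optimal edit sequence (insert/delete/substitute each cost 1):
  1. keep 'v'
  2. keep 'i'
  3. substitute 's' -> 'd'  (+1)
  4. substitute 'i' -> 'e'  (+1)
  5. substitute 't' -> 'o'  (+1)
Total edit operations: 3
Edit distance = 3


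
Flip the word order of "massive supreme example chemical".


Original: "massive supreme example chemical"
Words (1..n): massive | supreme | example | chemical
Reversed (n..1): chemical | example | supreme | massive
Result = "chemical example supreme massive"


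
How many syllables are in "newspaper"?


Word: "newspaper"
Syllable breakdown: news / pa / per
Counting: 3 parts
= 3 syllables


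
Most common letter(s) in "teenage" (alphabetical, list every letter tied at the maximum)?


Word: "teenage"
Letter counts:
  'a': 1
  'e': 3
  'g': 1
  'n': 1
  't': 1
Maximum count = 3
Most frequent = 'e' (3 times each)


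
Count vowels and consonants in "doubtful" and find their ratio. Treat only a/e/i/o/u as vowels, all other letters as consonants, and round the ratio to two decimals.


Word: "doubtful"
Vowels (a,e,i,o,u): 3
Consonants: 5
Ratio = 3/5
= 0.60


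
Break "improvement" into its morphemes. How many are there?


Word: "improvement"
Morphemes: improve / -ment
Each morpheme carries meaning
= 2 morphemes


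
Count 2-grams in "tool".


Word: "tool" (length 4)
Number of 2-grams = length - 2 + 1 = 4 - 2 + 1
= 3


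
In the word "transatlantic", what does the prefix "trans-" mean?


Prefix: trans-
Example: transatlantic (trans- + atlantic)
Meaning = across


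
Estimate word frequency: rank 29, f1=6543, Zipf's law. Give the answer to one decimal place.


Zipf's law: f(r) = f(1) / r
f(1) = 6543
f(29) = 6543 / 29
= 225.6 occurrences


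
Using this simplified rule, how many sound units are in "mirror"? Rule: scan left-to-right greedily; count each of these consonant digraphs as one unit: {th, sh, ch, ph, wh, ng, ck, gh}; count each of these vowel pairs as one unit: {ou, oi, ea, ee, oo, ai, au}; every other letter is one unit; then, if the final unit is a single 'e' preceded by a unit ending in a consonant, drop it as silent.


Word: "mirror" (6 letters)
Left-to-right scan:
  (1) 'm' (letter)
  (2) 'i' (letter)
  (3) 'r' (letter)
  (4) 'r' (letter)
  (5) 'o' (letter)
  (6) 'r' (letter)
Units from scan: 6
Sound units = 6 units


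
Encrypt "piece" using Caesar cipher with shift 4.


Word: "piece"
Shift: 4
Each letter → (letter + shift) mod 26:
  'p' (15) + 4 = 19 → 't'
  'i' (8) + 4 = 12 → 'm'
  'e' (4) + 4 = 8 → 'i'
  'c' (2) + 4 = 6 → 'g'
  'e' (4) + 4 = 8 → 'i'
Result = "tmigi"


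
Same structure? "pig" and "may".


Pattern of "pig": [0, 1, 2]
Pattern of "may": [0, 1, 2]
Patterns match
Same pattern = Yes


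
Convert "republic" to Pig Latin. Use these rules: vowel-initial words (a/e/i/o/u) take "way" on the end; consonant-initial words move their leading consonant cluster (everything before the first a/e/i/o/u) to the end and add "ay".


Word: "republic"
Starts with consonant(s) → move to end, add 'ay'
Consonant cluster: "r"
Pig Latin = "epublicray"


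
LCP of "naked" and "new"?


Word 1: "naked"
Word 2: "new"
Comparing from start:
  Pos 0: 'n' == 'n'
  Pos 1: 'a' != 'e' (stop)
LCP = "n" (length 1)


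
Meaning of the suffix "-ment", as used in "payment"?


Suffix: -ment
As in: payment -> pay + -ment
Meaning = result of action


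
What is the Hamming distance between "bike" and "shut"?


Comparing character by character (same length = 4):
  Pos 0: 'b' vs 's' !=
  Pos 1: 'i' vs 'h' !=
  Pos 2: 'k' vs 'u' !=
  Pos 3: 'e' vs 't' !=
Hamming distance = 4


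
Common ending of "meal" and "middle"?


Word 1: "meal"
Word 2: "middle"
Comparing from end:
  Pos -1: 'l' != 'e' (stop)
LCS = "" (length 0)


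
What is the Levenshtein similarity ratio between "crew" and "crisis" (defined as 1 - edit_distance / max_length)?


Word 1: "crew" (length 4)
Word 2: "crisis" (length 6)
One optimal edit sequence:
  1. keep 'c'
  2. keep 'r'
  3. insert 'i'  (+1)
  4. insert 's'  (+1)
  5. substitute 'e' -> 'i'  (+1)
  6. substitute 'w' -> 's'  (+1)
Edit distance = 4
Max length = max(4, 6) = 6
Similarity = 1 - 4/6
= 0.3333


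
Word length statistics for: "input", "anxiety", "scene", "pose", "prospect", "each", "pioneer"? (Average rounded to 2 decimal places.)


Lengths: "input"=5, "anxiety"=7, "scene"=5, "pose"=4, "prospect"=8, "each"=4, "pioneer"=7
Sum = 40, Count = 7
Average = 40/7 = 5.71
= avg=5.71, min=4, max=8


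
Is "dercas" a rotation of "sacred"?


Word: "sacred", Candidate: "dercas"
Method: check if candidate is substring of word+word
"sacredsacred" contains "dercas"? No
Is rotation = No


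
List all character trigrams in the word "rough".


Word: "rough" (length 5)
Number of trigrams = 5 - 3 + 1 = 3
  Position 0: "rou"
  Position 1: "oug"
  Position 2: "ugh"
Trigrams = "rou", "oug", "ugh"


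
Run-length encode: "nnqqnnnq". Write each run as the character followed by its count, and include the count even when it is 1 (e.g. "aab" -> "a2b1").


String: "nnqqnnnq"
Scanning for consecutive runs:
  'n' x 2
  'q' x 2
  'n' x 3
  'q' x 1
RLE = "n2q2n3q1"


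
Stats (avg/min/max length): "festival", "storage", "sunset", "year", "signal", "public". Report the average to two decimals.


Lengths: "festival"=8, "storage"=7, "sunset"=6, "year"=4, "signal"=6, "public"=6
Sum = 37, Count = 6
Average = 37/6 = 6.17
= avg=6.17, min=4, max=8


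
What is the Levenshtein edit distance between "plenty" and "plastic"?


Word 1: "plenty" (length 6)
Word 2: "plastic" (length 7)
One optimal edit sequence (insert/delete/substitute each cost 1):
  1. keep 'p'
  2. keep 'l'
  3. substitute 'e' -> 'a'  (+1)
  4. substitute 'n' -> 's'  (+1)
  5. keep 't'
  6. insert 'i'  (+1)
  7. substitute 'y' -> 'c'  (+1)
Total edit operations: 4
Edit distance = 4


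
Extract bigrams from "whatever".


Word: "whatever" (length 8)
Number of bigrams = 8 - 2 + 1 = 7
  Position 0: "wh"
  Position 1: "ha"
  Position 2: "at"
  Position 3: "te"
  Position 4: "ev"
  Position 5: "ve"
  Position 6: "er"
Bigrams = "wh", "ha", "at", "te", "ev", "ve", "er"


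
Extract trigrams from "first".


Word: "first" (length 5)
Number of trigrams = 5 - 3 + 1 = 3
  Position 0: "fir"
  Position 1: "irs"
  Position 2: "rst"
Trigrams = "fir", "irs", "rst"


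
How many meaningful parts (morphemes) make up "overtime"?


Word: "overtime"
Morphemes: over- / time
Each morpheme carries meaning
= 2 morphemes


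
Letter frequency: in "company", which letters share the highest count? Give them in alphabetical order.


Word: "company"
Letter counts:
  'a': 1
  'c': 1
  'm': 1
  'n': 1
  'o': 1
  'p': 1
  'y': 1
Maximum count = 1
Most frequent = 'a', 'c', 'm', 'n', 'o', 'p', 'y' (1 time each)


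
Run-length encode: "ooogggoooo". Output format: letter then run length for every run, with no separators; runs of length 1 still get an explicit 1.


String: "ooogggoooo"
Scanning for consecutive runs:
  'o' x 3
  'g' x 3
  'o' x 4
RLE = "o3g3o4"


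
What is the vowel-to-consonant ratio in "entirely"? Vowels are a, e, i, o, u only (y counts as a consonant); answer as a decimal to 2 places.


Word: "entirely"
Vowels (a,e,i,o,u): 3
Consonants: 5
Ratio = 3/5
= 0.60


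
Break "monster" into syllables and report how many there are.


Word: "monster"
Syllable breakdown: mon-ster
Counting: 2 parts
= 2 syllables


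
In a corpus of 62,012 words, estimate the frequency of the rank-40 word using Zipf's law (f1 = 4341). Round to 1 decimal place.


Zipf's law: f(r) = f(1) / r
f(1) = 4341
f(40) = 4341 / 40
= 108.5 occurrences


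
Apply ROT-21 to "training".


Word: "training"
Shift: 21
Each letter → (letter + shift) mod 26:
  't' (19) + 21 = 14 → 'o'
  'r' (17) + 21 = 12 → 'm'
  'a' (0) + 21 = 21 → 'v'
  'i' (8) + 21 = 3 → 'd'
  'n' (13) + 21 = 8 → 'i'
  'i' (8) + 21 = 3 → 'd'
  'n' (13) + 21 = 8 → 'i'
  'g' (6) + 21 = 1 → 'b'
Result = "omvdidib"


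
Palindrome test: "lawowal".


Word: "lawowal"
Reversed: "lawowal"
Forward == Backward? lawowal == lawowal
Palindrome = Yes


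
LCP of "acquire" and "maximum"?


Word 1: "acquire"
Word 2: "maximum"
Comparing from start:
  Pos 0: 'a' != 'm' (stop)
LCP = "" (length 0)


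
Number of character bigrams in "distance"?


Word: "distance" (length 8)
Number of 2-grams = length - 2 + 1 = 8 - 2 + 1
= 7


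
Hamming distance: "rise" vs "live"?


Comparing character by character (same length = 4):
  Pos 0: 'r' vs 'l' !=
  Pos 1: 'i' vs 'i' =
  Pos 2: 's' vs 'v' !=
  Pos 3: 'e' vs 'e' =
Hamming distance = 2


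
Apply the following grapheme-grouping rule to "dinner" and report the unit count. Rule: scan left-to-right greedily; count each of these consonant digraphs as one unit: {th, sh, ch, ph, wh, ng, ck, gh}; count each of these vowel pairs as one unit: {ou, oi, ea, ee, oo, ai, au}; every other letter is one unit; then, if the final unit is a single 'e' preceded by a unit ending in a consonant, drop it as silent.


Word: "dinner" (6 letters)
Left-to-right scan:
  1. 'd' (letter)
  2. 'i' (letter)
  3. 'n' (letter)
  4. 'n' (letter)
  5. 'e' (letter)
  6. 'r' (letter)
Units from scan: 6
Sound units = 6 units


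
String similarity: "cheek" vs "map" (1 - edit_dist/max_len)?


Word 1: "cheek" (length 5)
Word 2: "map" (length 3)
One optimal edit sequence:
  1. delete 'c'  (+1)
  2. delete 'h'  (+1)
  3. substitute 'e' -> 'm'  (+1)
  4. substitute 'e' -> 'a'  (+1)
  5. substitute 'k' -> 'p'  (+1)
Edit distance = 5
Max length = max(5, 3) = 5
Similarity = 1 - 5/5
= 0.0000


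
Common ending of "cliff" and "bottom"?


Word 1: "cliff"
Word 2: "bottom"
Comparing from end:
  Pos -1: 'f' != 'm' (stop)
LCS = "" (length 0)


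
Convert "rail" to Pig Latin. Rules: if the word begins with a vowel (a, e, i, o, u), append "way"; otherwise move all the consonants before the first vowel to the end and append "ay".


Word: "rail"
Starts with consonant(s) → move to end, add 'ay'
Consonant cluster: "r"
Pig Latin = "ailray"


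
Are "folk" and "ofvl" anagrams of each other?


Word 1: "folk" → sorted: fklo
Word 2: "ofvl" → sorted: flov
Same letters? fklo != flov
Anagram = No


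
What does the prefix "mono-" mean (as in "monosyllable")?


Prefix: mono-
Example: monosyllable (mono- + syllable)
Meaning = one


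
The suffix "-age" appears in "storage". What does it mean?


Suffix: -age
Example: storage (store + -age, with a spelling change)
Meaning = result / collection


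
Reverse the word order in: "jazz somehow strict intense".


Original: "jazz somehow strict intense"
Words (1..n): jazz | somehow | strict | intense
Reversed (n..1): intense | strict | somehow | jazz
Result = "intense strict somehow jazz"


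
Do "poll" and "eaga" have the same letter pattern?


Pattern of "poll": [0, 1, 2, 2]
Pattern of "eaga": [0, 1, 2, 1]
Patterns do not match
Same pattern = No


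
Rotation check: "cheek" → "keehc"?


Word: "cheek", Candidate: "keehc"
Method: check if candidate is substring of word+word
"cheekcheek" contains "keehc"? No
Is rotation = No


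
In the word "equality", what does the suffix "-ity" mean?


Suffix: -ity
Example: equality (equal + -ity)
Meaning = quality of


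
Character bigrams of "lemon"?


Word: "lemon" (length 5)
Number of bigrams = 5 - 2 + 1 = 4
  Position 0: "le"
  Position 1: "em"
  Position 2: "mo"
  Position 3: "on"
Bigrams = "le", "em", "mo", "on"


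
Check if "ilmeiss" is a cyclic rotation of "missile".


Word: "missile", Candidate: "ilmeiss"
Method: check if candidate is substring of word+word
"missilemissile" contains "ilmeiss"? No
Is rotation = No


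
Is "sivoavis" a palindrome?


Word: "sivoavis"
Reversed: "sivaovis"
Forward == Backward? sivoavis != sivaovis
Palindrome = No


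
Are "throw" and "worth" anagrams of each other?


Word 1: "throw" → sorted: hortw
Word 2: "worth" → sorted: hortw
Same letters? hortw == hortw
Anagram = Yes


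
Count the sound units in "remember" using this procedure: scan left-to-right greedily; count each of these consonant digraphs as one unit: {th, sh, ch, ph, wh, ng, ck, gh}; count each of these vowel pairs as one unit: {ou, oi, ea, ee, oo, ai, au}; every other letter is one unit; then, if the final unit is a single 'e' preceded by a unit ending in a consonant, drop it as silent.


Word: "remember" (8 letters)
Left-to-right scan:
  (1) 'r' (letter)
  (2) 'e' (letter)
  (3) 'm' (letter)
  (4) 'e' (letter)
  (5) 'm' (letter)
  (6) 'b' (letter)
  (7) 'e' (letter)
  (8) 'r' (letter)
Units from scan: 8
Sound units = 8 units


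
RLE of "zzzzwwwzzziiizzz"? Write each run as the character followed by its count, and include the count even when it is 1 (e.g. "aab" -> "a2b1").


String: "zzzzwwwzzziiizzz"
Scanning for consecutive runs:
  'z' x 4
  'w' x 3
  'z' x 3
  'i' x 3
  'z' x 3
RLE = "z4w3z3i3z3"


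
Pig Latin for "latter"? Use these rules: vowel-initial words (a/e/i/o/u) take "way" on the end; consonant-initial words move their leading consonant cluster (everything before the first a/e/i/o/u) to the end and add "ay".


Word: "latter"
Starts with consonant(s) → move to end, add 'ay'
Consonant cluster: "l"
Pig Latin = "atterlay"


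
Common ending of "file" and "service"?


Word 1: "file"
Word 2: "service"
Comparing from end:
  Pos -1: 'e' == 'e'
  Pos -2: 'l' != 'c' (stop)
LCS = "e" (length 1)


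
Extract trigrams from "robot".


Word: "robot" (length 5)
Number of trigrams = 5 - 3 + 1 = 3
  Position 0: "rob"
  Position 1: "obo"
  Position 2: "bot"
Trigrams = "rob", "obo", "bot"


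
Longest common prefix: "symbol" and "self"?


Word 1: "symbol"
Word 2: "self"
Comparing from start:
  Pos 0: 's' == 's'
  Pos 1: 'y' != 'e' (stop)
LCP = "s" (length 1)


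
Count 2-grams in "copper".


Word: "copper" (length 6)
Number of 2-grams = length - 2 + 1 = 6 - 2 + 1
= 5


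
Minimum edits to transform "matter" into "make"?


Word 1: "matter" (length 6)
Word 2: "make" (length 4)
One optimal edit sequence (insert/delete/substitute each cost 1):
  1. keep 'm'
  2. keep 'a'
  3. delete 't'  (+1)
  4. substitute 't' -> 'k'  (+1)
  5. keep 'e'
  6. delete 'r'  (+1)
Total edit operations: 3
Edit distance = 3


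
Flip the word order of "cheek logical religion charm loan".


Original: "cheek logical religion charm loan"
Words (1..n): cheek | logical | religion | charm | loan
Reversed (n..1): loan | charm | religion | logical | cheek
Result = "loan charm religion logical cheek"


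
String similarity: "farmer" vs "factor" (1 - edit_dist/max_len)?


Word 1: "farmer" (length 6)
Word 2: "factor" (length 6)
One optimal edit sequence:
  1. keep 'f'
  2. keep 'a'
  3. substitute 'r' -> 'c'  (+1)
  4. substitute 'm' -> 't'  (+1)
  5. substitute 'e' -> 'o'  (+1)
  6. keep 'r'
Edit distance = 3
Max length = max(6, 6) = 6
Similarity = 1 - 3/6
= 0.5000


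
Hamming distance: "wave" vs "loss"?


Comparing character by character (same length = 4):
  Pos 0: 'w' vs 'l' !=
  Pos 1: 'a' vs 'o' !=
  Pos 2: 'v' vs 's' !=
  Pos 3: 'e' vs 's' !=
Hamming distance = 4


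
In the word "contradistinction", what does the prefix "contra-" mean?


Prefix: contra-
As in: contradistinction -> contra- + distinction
Meaning = against


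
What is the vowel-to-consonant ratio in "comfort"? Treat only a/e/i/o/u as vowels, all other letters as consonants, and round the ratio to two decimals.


Word: "comfort"
Vowels (a,e,i,o,u): 2
Consonants: 5
Ratio = 2/5
= 0.40


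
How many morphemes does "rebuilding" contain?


Word: "rebuilding"
Morphemes: re- / build / -ing
Each morpheme carries meaning
= 3 morphemes


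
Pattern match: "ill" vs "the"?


Pattern of "ill": [0, 1, 1]
Pattern of "the": [0, 1, 2]
Patterns do not match
Same pattern = No


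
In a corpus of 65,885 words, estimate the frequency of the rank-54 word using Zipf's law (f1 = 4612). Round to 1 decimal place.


Zipf's law: f(r) = f(1) / r
f(1) = 4612
f(54) = 4612 / 54
= 85.4 occurrences


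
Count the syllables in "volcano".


Word: "volcano"
Syllable breakdown: vol | ca | no
Counting: 3 parts
= 3 syllables


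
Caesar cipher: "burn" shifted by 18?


Word: "burn"
Shift: 18
Each letter → (letter + shift) mod 26:
  'b' (1) + 18 = 19 → 't'
  'u' (20) + 18 = 12 → 'm'
  'r' (17) + 18 = 9 → 'j'
  'n' (13) + 18 = 5 → 'f'
Result = "tmjf"


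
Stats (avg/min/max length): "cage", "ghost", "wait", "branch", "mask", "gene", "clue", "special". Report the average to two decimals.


Lengths: "cage"=4, "ghost"=5, "wait"=4, "branch"=6, "mask"=4, "gene"=4, "clue"=4, "special"=7
Sum = 38, Count = 8
Average = 38/8 = 4.75
= avg=4.75, min=4, max=7


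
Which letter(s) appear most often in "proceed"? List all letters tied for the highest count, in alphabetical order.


Word: "proceed"
Letter counts:
  'c': 1
  'd': 1
  'e': 2
  'o': 1
  'p': 1
  'r': 1
Maximum count = 2
Most frequent = 'e' (2 times each)


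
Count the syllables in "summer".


Word: "summer"
Syllable breakdown: sum / mer
Counting: 2 parts
= 2 syllables


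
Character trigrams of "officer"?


Word: "officer" (length 7)
Number of trigrams = 7 - 3 + 1 = 5
  Position 0: "off"
  Position 1: "ffi"
  Position 2: "fic"
  Position 3: "ice"
  Position 4: "cer"
Trigrams = "off", "ffi", "fic", "ice", "cer"


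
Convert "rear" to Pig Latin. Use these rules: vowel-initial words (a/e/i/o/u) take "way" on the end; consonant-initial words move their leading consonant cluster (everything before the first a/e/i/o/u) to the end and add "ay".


Word: "rear"
Starts with consonant(s) → move to end, add 'ay'
Consonant cluster: "r"
Pig Latin = "earray"


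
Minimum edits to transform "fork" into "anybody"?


Word 1: "fork" (length 4)
Word 2: "anybody" (length 7)
One optimal edit sequence (insert/delete/substitute each cost 1):
  1. insert 'a'  (+1)
  2. insert 'n'  (+1)
  3. insert 'y'  (+1)
  4. substitute 'f' -> 'b'  (+1)
  5. keep 'o'
  6. substitute 'r' -> 'd'  (+1)
  7. substitute 'k' -> 'y'  (+1)
Total edit operations: 6
Edit distance = 6


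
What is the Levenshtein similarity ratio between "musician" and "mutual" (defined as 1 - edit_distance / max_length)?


Word 1: "musician" (length 8)
Word 2: "mutual" (length 6)
One optimal edit sequence:
  1. keep 'm'
  2. keep 'u'
  3. delete 's'  (+1)
  4. delete 'i'  (+1)
  5. substitute 'c' -> 't'  (+1)
  6. substitute 'i' -> 'u'  (+1)
  7. keep 'a'
  8. substitute 'n' -> 'l'  (+1)
Edit distance = 5
Max length = max(8, 6) = 8
Similarity = 1 - 5/8
= 0.3750


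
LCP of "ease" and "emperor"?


Word 1: "ease"
Word 2: "emperor"
Comparing from start:
  Pos 0: 'e' == 'e'
  Pos 1: 'a' != 'm' (stop)
LCP = "e" (length 1)


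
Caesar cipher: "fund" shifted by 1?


Word: "fund"
Shift: 1
Each letter → (letter + shift) mod 26:
  'f' (5) + 1 = 6 → 'g'
  'u' (20) + 1 = 21 → 'v'
  'n' (13) + 1 = 14 → 'o'
  'd' (3) + 1 = 4 → 'e'
Result = "gvoe"


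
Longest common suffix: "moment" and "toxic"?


Word 1: "moment"
Word 2: "toxic"
Comparing from end:
  Pos -1: 't' != 'c' (stop)
LCS = "" (length 0)


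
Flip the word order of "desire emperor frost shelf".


Original: "desire emperor frost shelf"
Words (1..n): desire | emperor | frost | shelf
Reversed (n..1): shelf | frost | emperor | desire
Result = "shelf frost emperor desire"


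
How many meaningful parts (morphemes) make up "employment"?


Word: "employment"
Morphemes: employ | -ment
Each morpheme carries meaning
= 2 morphemes


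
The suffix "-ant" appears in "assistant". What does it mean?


Suffix: -ant
Example: assistant = assist + -ant
Meaning = one who / that which


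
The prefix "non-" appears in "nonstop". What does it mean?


Prefix: non-
As in: nonstop -> non- + stop
Meaning = not


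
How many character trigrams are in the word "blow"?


Word: "blow" (length 4)
Number of 3-grams = length - 3 + 1 = 4 - 3 + 1
= 2


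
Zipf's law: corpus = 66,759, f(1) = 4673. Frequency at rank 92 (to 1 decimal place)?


Zipf's law: f(r) = f(1) / r
f(1) = 4673
f(92) = 4673 / 92
= 50.8 occurrences


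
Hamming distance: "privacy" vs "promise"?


Comparing character by character (same length = 7):
  Pos 0: 'p' vs 'p' =
  Pos 1: 'r' vs 'r' =
  Pos 2: 'i' vs 'o' !=
  Pos 3: 'v' vs 'm' !=
  Pos 4: 'a' vs 'i' !=
  Pos 5: 'c' vs 's' !=
  Pos 6: 'y' vs 'e' !=
Hamming distance = 5


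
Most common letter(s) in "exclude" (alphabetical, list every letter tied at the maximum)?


Word: "exclude"
Letter counts:
  'c': 1
  'd': 1
  'e': 2
  'l': 1
  'u': 1
  'x': 1
Maximum count = 2
Most frequent = 'e' (2 times each)


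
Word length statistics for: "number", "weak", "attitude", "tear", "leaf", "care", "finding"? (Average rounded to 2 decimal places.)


Lengths: "number"=6, "weak"=4, "attitude"=8, "tear"=4, "leaf"=4, "care"=4, "finding"=7
Sum = 37, Count = 7
Average = 37/7 = 5.29
= avg=5.29, min=4, max=8


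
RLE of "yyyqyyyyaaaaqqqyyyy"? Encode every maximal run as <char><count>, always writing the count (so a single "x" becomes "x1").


String: "yyyqyyyyaaaaqqqyyyy"
Scanning for consecutive runs:
  'y' x 3
  'q' x 1
  'y' x 4
  'a' x 4
  'q' x 3
  'y' x 4
RLE = "y3q1y4a4q3y4"


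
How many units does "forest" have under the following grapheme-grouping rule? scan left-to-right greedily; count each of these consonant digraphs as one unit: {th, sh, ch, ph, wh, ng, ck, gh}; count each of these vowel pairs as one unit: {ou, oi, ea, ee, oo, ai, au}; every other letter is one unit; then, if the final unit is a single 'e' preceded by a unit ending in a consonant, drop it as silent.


Word: "forest" (6 letters)
Left-to-right scan:
  (1) 'f' (letter)
  (2) 'o' (letter)
  (3) 'r' (letter)
  (4) 'e' (letter)
  (5) 's' (letter)
  (6) 't' (letter)
Units from scan: 6
Sound units = 6 units


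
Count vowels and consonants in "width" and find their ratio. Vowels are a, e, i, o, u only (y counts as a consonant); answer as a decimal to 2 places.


Word: "width"
Vowels (a,e,i,o,u): 1
Consonants: 4
Ratio = 1/4
= 0.25


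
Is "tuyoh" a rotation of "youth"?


Word: "youth", Candidate: "tuyoh"
Method: check if candidate is substring of word+word
"youthyouth" contains "tuyoh"? No
Is rotation = No


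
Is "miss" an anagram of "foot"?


Word 1: "foot" → sorted: foot
Word 2: "miss" → sorted: imss
Same letters? foot != imss
Anagram = No


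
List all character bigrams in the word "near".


Word: "near" (length 4)
Number of bigrams = 4 - 2 + 1 = 3
  Position 0: "ne"
  Position 1: "ea"
  Position 2: "ar"
Bigrams = "ne", "ea", "ar"


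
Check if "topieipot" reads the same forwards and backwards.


Word: "topieipot"
Reversed: "topieipot"
Forward == Backward? topieipot == topieipot
Palindrome = Yes


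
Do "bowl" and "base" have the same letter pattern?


Pattern of "bowl": [0, 1, 2, 3]
Pattern of "base": [0, 1, 2, 3]
Patterns match
Same pattern = Yes


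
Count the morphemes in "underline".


Word: "underline"
Morphemes: under- + line
Each morpheme carries meaning
= 2 morphemes


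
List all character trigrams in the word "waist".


Word: "waist" (length 5)
Number of trigrams = 5 - 3 + 1 = 3
  Position 0: "wai"
  Position 1: "ais"
  Position 2: "ist"
Trigrams = "wai", "ais", "ist"


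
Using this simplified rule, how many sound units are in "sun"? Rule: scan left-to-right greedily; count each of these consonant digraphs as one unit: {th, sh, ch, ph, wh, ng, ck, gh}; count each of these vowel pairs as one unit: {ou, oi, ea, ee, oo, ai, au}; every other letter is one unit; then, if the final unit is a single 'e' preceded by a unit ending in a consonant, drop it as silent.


Word: "sun" (3 letters)
Left-to-right scan:
  (1) 's' (letter)
  (2) 'u' (letter)
  (3) 'n' (letter)
Units from scan: 3
Sound units = 3 units


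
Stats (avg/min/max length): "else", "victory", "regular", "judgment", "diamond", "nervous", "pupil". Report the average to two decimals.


Lengths: "else"=4, "victory"=7, "regular"=7, "judgment"=8, "diamond"=7, "nervous"=7, "pupil"=5
Sum = 45, Count = 7
Average = 45/7 = 6.43
= avg=6.43, min=4, max=8


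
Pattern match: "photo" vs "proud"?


Pattern of "photo": [0, 1, 2, 3, 2]
Pattern of "proud": [0, 1, 2, 3, 4]
Patterns do not match
Same pattern = No


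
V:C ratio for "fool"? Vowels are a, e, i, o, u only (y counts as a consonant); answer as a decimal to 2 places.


Word: "fool"
Vowels (a,e,i,o,u): 2
Consonants: 2
Ratio = 2/2
= 1.00


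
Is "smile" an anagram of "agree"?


Word 1: "agree" → sorted: aeegr
Word 2: "smile" → sorted: eilms
Same letters? aeegr != eilms
Anagram = No


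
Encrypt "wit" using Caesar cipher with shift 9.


Word: "wit"
Shift: 9
Each letter → (letter + shift) mod 26:
  'w' (22) + 9 = 5 → 'f'
  'i' (8) + 9 = 17 → 'r'
  't' (19) + 9 = 2 → 'c'
Result = "frc"


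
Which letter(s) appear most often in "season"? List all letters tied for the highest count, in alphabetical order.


Word: "season"
Letter counts:
  'a': 1
  'e': 1
  'n': 1
  'o': 1
  's': 2
Maximum count = 2
Most frequent = 's' (2 times each)


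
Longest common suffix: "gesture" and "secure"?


Word 1: "gesture"
Word 2: "secure"
Comparing from end:
  Pos -1: 'e' == 'e'
  Pos -2: 'r' == 'r'
  Pos -3: 'u' == 'u'
  Pos -4: 't' != 'c' (stop)
LCS = "ure" (length 3)


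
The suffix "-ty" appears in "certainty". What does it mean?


Suffix: -ty
Example: certainty = certain + -ty
Meaning = quality of


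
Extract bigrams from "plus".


Word: "plus" (length 4)
Number of bigrams = 4 - 2 + 1 = 3
  Position 0: "pl"
  Position 1: "lu"
  Position 2: "us"
Bigrams = "pl", "lu", "us"


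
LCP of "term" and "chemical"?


Word 1: "term"
Word 2: "chemical"
Comparing from start:
  Pos 0: 't' != 'c' (stop)
LCP = "" (length 0)


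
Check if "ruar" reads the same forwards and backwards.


Word: "ruar"
Reversed: "raur"
Forward == Backward? ruar != raur
Palindrome = No


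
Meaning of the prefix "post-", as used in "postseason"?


Prefix: post-
As in: postseason -> post- + season
Meaning = after


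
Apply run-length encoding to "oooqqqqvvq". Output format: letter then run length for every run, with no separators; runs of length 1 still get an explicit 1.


String: "oooqqqqvvq"
Scanning for consecutive runs:
  'o' x 3
  'q' x 4
  'v' x 2
  'q' x 1
RLE = "o3q4v2q1"


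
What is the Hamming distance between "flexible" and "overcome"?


Comparing character by character (same length = 8):
  Pos 0: 'f' vs 'o' !=
  Pos 1: 'l' vs 'v' !=
  Pos 2: 'e' vs 'e' =
  Pos 3: 'x' vs 'r' !=
  Pos 4: 'i' vs 'c' !=
  Pos 5: 'b' vs 'o' !=
  Pos 6: 'l' vs 'm' !=
  Pos 7: 'e' vs 'e' =
Hamming distance = 6


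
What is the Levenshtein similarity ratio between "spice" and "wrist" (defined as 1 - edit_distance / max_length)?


Word 1: "spice" (length 5)
Word 2: "wrist" (length 5)
One optimal edit sequence:
  1. substitute 's' -> 'w'  (+1)
  2. substitute 'p' -> 'r'  (+1)
  3. keep 'i'
  4. substitute 'c' -> 's'  (+1)
  5. substitute 'e' -> 't'  (+1)
Edit distance = 4
Max length = max(5, 5) = 5
Similarity = 1 - 4/5
= 0.2000


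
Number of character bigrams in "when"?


Word: "when" (length 4)
Number of 2-grams = length - 2 + 1 = 4 - 2 + 1
= 3


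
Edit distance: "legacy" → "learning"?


Word 1: "legacy" (length 6)
Word 2: "learning" (length 8)
One optimal edit sequence (insert/delete/substitute each cost 1):
  1. keep 'l'
  2. keep 'e'
  3. insert 'a'  (+1)
  4. insert 'r'  (+1)
  5. substitute 'g' -> 'n'  (+1)
  6. substitute 'a' -> 'i'  (+1)
  7. substitute 'c' -> 'n'  (+1)
  8. substitute 'y' -> 'g'  (+1)
Total edit operations: 6
Edit distance = 6


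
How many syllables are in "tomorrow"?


Word: "tomorrow"
Syllable breakdown: to / mor / row
Counting: 3 parts
= 3 syllables


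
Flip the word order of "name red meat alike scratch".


Original: "name red meat alike scratch"
Words (1..n): name | red | meat | alike | scratch
Reversed (n..1): scratch | alike | meat | red | name
Result = "scratch alike meat red name"


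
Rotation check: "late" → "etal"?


Word: "late", Candidate: "etal"
Method: check if candidate is substring of word+word
"latelate" contains "etal"? No
Is rotation = No


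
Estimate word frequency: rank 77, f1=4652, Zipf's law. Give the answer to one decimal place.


Zipf's law: f(r) = f(1) / r
f(1) = 4652
f(77) = 4652 / 77
= 60.4 occurrences


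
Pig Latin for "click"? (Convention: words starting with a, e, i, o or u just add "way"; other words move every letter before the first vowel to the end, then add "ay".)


Word: "click"
Starts with consonant(s) → move to end, add 'ay'
Consonant cluster: "cl"
Pig Latin = "ickclay"


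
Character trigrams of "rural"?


Word: "rural" (length 5)
Number of trigrams = 5 - 3 + 1 = 3
  Position 0: "rur"
  Position 1: "ura"
  Position 2: "ral"
Trigrams = "rur", "ura", "ral"


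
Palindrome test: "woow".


Word: "woow"
Reversed: "woow"
Forward == Backward? woow == woow
Palindrome = Yes


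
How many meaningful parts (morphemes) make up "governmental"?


Word: "governmental"
Morphemes: govern | -ment | -al
Each morpheme carries meaning
= 3 morphemes


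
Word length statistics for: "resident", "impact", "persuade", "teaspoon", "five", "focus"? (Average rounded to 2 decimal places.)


Lengths: "resident"=8, "impact"=6, "persuade"=8, "teaspoon"=8, "five"=4, "focus"=5
Sum = 39, Count = 6
Average = 39/6 = 6.50
= avg=6.50, min=4, max=8


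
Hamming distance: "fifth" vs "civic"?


Comparing character by character (same length = 5):
  Pos 0: 'f' vs 'c' !=
  Pos 1: 'i' vs 'i' =
  Pos 2: 'f' vs 'v' !=
  Pos 3: 't' vs 'i' !=
  Pos 4: 'h' vs 'c' !=
Hamming distance = 4


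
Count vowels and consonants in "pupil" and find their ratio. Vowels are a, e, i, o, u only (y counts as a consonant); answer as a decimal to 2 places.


Word: "pupil"
Vowels (a,e,i,o,u): 2
Consonants: 3
Ratio = 2/3
= 0.67


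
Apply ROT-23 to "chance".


Word: "chance"
Shift: 23
Each letter → (letter + shift) mod 26:
  'c' (2) + 23 = 25 → 'z'
  'h' (7) + 23 = 4 → 'e'
  'a' (0) + 23 = 23 → 'x'
  'n' (13) + 23 = 10 → 'k'
  'c' (2) + 23 = 25 → 'z'
  'e' (4) + 23 = 1 → 'b'
Result = "zexkzb"


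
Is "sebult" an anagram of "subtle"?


Word 1: "subtle" → sorted: belstu
Word 2: "sebult" → sorted: belstu
Same letters? belstu == belstu
Anagram = Yes


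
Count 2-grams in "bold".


Word: "bold" (length 4)
Number of 2-grams = length - 2 + 1 = 4 - 2 + 1
= 3


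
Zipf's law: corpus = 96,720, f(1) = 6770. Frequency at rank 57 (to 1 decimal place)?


Zipf's law: f(r) = f(1) / r
f(1) = 6770
f(57) = 6770 / 57
= 118.8 occurrences


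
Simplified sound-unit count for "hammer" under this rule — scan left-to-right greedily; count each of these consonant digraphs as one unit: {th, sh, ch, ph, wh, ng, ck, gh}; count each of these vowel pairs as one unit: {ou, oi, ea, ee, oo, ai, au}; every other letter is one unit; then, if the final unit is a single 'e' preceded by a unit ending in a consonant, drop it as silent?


Word: "hammer" (6 letters)
Left-to-right scan:
  1. 'h' (letter)
  2. 'a' (letter)
  3. 'm' (letter)
  4. 'm' (letter)
  5. 'e' (letter)
  6. 'r' (letter)
Units from scan: 6
Sound units = 6 units


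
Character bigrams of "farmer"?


Word: "farmer" (length 6)
Number of bigrams = 6 - 2 + 1 = 5
  Position 0: "fa"
  Position 1: "ar"
  Position 2: "rm"
  Position 3: "me"
  Position 4: "er"
Bigrams = "fa", "ar", "rm", "me", "er"


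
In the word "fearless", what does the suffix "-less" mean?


Suffix: -less
Example: fearless (fear + -less)
Meaning = without


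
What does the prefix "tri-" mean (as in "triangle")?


Prefix: tri-
Example: triangle (tri- + angle)
Meaning = three


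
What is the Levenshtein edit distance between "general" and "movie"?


Word 1: "general" (length 7)
Word 2: "movie" (length 5)
One optimal edit sequence (insert/delete/substitute each cost 1):
  1. delete 'g'  (+1)
  2. delete 'e'  (+1)
  3. substitute 'n' -> 'm'  (+1)
  4. substitute 'e' -> 'o'  (+1)
  5. substitute 'r' -> 'v'  (+1)
  6. substitute 'a' -> 'i'  (+1)
  7. substitute 'l' -> 'e'  (+1)
Total edit operations: 7
Edit distance = 7


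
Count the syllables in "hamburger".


Word: "hamburger"
Syllable breakdown: ham · bur · ger
Counting: 3 parts
= 3 syllables


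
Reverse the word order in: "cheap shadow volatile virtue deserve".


Original: "cheap shadow volatile virtue deserve"
Words (1..n): cheap | shadow | volatile | virtue | deserve
Reversed (n..1): deserve | virtue | volatile | shadow | cheap
Result = "deserve virtue volatile shadow cheap"


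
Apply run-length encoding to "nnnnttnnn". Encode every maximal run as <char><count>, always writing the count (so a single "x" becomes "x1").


String: "nnnnttnnn"
Scanning for consecutive runs:
  'n' x 4
  't' x 2
  'n' x 3
RLE = "n4t2n3"


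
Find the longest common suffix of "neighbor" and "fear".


Word 1: "neighbor"
Word 2: "fear"
Comparing from end:
  Pos -1: 'r' == 'r'
  Pos -2: 'o' != 'a' (stop)
LCS = "r" (length 1)


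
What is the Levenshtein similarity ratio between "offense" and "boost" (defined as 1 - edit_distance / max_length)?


Word 1: "offense" (length 7)
Word 2: "boost" (length 5)
One optimal edit sequence:
  1. delete 'o'  (+1)
  2. delete 'f'  (+1)
  3. substitute 'f' -> 'b'  (+1)
  4. substitute 'e' -> 'o'  (+1)
  5. substitute 'n' -> 'o'  (+1)
  6. keep 's'
  7. substitute 'e' -> 't'  (+1)
Edit distance = 6
Max length = max(7, 5) = 7
Similarity = 1 - 6/7
= 0.1429


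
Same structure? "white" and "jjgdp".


Pattern of "white": [0, 1, 2, 3, 4]
Pattern of "jjgdp": [0, 0, 1, 2, 3]
Patterns do not match
Same pattern = No


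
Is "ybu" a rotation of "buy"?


Word: "buy", Candidate: "ybu"
Method: check if candidate is substring of word+word
"buybuy" contains "ybu"? Yes
Is rotation = Yes
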